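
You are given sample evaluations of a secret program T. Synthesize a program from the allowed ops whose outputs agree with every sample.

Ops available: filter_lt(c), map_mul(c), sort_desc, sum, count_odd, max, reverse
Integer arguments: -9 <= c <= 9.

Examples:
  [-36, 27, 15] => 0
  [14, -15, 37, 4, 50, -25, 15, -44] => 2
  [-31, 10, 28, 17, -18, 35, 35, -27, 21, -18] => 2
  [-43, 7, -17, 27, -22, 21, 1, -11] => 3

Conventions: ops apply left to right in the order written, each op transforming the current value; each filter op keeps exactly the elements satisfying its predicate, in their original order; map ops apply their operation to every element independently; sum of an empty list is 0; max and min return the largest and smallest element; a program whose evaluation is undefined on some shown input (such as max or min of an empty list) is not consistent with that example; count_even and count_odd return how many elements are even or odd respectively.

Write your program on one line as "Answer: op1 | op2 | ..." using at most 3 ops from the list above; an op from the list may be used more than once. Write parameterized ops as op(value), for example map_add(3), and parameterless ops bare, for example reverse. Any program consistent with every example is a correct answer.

filter_lt(-2) | sort_desc | count_odd

Check, running the answer program on each example:
  [-36, 27, 15] -> [-36] -> [-36] -> 0
  [14, -15, 37, 4, 50, -25, 15, -44] -> [-15, -25, -44] -> [-15, -25, -44] -> 2
  [-31, 10, 28, 17, -18, 35, 35, -27, 21, -18] -> [-31, -18, -27, -18] -> [-18, -18, -27, -31] -> 2
  [-43, 7, -17, 27, -22, 21, 1, -11] -> [-43, -17, -22, -11] -> [-11, -17, -22, -43] -> 3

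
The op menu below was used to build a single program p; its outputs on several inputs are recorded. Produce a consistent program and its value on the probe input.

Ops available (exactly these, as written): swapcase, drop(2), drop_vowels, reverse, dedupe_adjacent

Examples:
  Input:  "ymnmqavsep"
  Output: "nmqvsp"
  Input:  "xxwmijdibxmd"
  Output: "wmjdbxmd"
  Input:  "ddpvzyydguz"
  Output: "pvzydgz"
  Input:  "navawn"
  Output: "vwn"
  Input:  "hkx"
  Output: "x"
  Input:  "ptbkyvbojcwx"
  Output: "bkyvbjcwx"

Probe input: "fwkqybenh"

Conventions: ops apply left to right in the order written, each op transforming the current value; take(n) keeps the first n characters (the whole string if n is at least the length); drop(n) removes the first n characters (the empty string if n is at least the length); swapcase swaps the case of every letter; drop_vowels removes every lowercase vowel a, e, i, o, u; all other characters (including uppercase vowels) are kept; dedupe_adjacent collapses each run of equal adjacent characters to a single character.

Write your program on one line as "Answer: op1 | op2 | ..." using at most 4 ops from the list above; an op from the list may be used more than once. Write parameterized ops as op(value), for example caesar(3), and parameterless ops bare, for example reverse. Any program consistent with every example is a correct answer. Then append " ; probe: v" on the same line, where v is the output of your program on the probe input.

drop(2) | dedupe_adjacent | drop_vowels ; probe: "kqybnh"

Check, running the answer program on each example:
  "ymnmqavsep" -> "nmqavsep" -> "nmqavsep" -> "nmqvsp"
  "xxwmijdibxmd" -> "wmijdibxmd" -> "wmijdibxmd" -> "wmjdbxmd"
  "ddpvzyydguz" -> "pvzyydguz" -> "pvzydguz" -> "pvzydgz"
  "navawn" -> "vawn" -> "vawn" -> "vwn"
  "hkx" -> "x" -> "x" -> "x"
  "ptbkyvbojcwx" -> "bkyvbojcwx" -> "bkyvbojcwx" -> "bkyvbjcwx"
  probe: "fwkqybenh" -> "kqybenh" -> "kqybenh" -> "kqybnh"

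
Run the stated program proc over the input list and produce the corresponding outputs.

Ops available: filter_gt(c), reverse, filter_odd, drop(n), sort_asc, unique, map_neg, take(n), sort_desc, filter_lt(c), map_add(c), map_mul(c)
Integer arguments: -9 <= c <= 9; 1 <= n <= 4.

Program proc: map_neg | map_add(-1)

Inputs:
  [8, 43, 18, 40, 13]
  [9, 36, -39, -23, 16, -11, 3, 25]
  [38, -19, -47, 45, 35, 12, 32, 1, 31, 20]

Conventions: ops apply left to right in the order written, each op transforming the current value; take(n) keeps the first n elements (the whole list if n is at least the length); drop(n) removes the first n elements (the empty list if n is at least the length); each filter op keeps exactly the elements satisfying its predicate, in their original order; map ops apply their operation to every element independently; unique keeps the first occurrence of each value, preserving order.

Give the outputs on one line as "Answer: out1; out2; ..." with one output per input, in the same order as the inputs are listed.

[-9, -44, -19, -41, -14]; [-10, -37, 38, 22, -17, 10, -4, -26]; [-39, 18, 46, -46, -36, -13, -33, -2, -32, -21]

Execution, op by op:
  [8, 43, 18, 40, 13] -> [-8, -43, -18, -40, -13] -> [-9, -44, -19, -41, -14]
  [9, 36, -39, -23, 16, -11, 3, 25] -> [-9, -36, 39, 23, -16, 11, -3, -25] -> [-10, -37, 38, 22, -17, 10, -4, -26]
  [38, -19, -47, 45, 35, 12, 32, 1, 31, 20] -> [-38, 19, 47, -45, -35, -12, -32, -1, -31, -20] -> [-39, 18, 46, -46, -36, -13, -33, -2, -32, -21]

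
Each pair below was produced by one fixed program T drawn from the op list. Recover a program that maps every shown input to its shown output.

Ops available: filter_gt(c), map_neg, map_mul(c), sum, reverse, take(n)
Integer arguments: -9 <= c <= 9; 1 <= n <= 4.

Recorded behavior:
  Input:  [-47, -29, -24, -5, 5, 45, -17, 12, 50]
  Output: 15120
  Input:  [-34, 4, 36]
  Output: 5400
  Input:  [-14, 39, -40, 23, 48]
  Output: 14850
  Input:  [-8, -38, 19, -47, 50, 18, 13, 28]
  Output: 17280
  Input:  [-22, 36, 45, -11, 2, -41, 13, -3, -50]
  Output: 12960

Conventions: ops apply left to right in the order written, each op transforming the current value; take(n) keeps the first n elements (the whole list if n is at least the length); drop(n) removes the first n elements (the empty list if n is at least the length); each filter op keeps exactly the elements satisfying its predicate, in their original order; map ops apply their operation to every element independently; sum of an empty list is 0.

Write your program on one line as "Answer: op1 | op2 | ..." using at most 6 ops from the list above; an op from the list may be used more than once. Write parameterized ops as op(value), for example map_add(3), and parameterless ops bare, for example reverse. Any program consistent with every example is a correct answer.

filter_gt(1) | map_mul(-1) | map_mul(-9) | map_mul(5) | map_mul(3) | sum

Check, running the answer program on each example:
  [-47, -29, -24, -5, 5, 45, -17, 12, 50] -> [5, 45, 12, 50] -> [-5, -45, -12, -50] -> [45, 405, 108, 450] -> [225, 2025, 540, 2250] -> [675, 6075, 1620, 6750] -> 15120
  [-34, 4, 36] -> [4, 36] -> [-4, -36] -> [36, 324] -> [180, 1620] -> [540, 4860] -> 5400
  [-14, 39, -40, 23, 48] -> [39, 23, 48] -> [-39, -23, -48] -> [351, 207, 432] -> [1755, 1035, 2160] -> [5265, 3105, 6480] -> 14850
  [-8, -38, 19, -47, 50, 18, 13, 28] -> [19, 50, 18, 13, 28] -> [-19, -50, -18, -13, -28] -> [171, 450, 162, 117, 252] -> [855, 2250, 810, 585, 1260] -> [2565, 6750, 2430, 1755, 3780] -> 17280
  [-22, 36, 45, -11, 2, -41, 13, -3, -50] -> [36, 45, 2, 13] -> [-36, -45, -2, -13] -> [324, 405, 18, 117] -> [1620, 2025, 90, 585] -> [4860, 6075, 270, 1755] -> 12960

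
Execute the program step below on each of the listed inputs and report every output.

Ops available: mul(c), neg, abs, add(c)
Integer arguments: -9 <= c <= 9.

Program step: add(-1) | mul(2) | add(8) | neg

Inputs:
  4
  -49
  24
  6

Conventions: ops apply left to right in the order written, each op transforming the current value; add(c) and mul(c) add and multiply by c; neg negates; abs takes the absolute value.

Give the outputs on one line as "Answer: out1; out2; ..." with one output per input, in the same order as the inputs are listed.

-14; 92; -54; -18

Execution, op by op:
  4 -> 3 -> 6 -> 14 -> -14
  -49 -> -50 -> -100 -> -92 -> 92
  24 -> 23 -> 46 -> 54 -> -54
  6 -> 5 -> 10 -> 18 -> -18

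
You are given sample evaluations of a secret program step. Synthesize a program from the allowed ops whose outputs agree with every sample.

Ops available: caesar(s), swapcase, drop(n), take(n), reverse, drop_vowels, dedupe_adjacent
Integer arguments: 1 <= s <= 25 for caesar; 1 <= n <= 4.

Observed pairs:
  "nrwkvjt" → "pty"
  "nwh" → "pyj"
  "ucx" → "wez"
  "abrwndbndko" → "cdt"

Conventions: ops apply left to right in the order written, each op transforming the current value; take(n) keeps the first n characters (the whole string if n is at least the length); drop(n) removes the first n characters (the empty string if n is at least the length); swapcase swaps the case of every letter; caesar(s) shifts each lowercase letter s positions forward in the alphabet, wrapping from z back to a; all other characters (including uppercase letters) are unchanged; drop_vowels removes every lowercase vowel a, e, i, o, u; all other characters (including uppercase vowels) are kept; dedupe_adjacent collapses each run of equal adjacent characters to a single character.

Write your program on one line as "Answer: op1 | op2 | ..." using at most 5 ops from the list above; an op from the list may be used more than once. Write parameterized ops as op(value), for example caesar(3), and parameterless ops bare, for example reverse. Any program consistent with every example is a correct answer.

caesar(20) | take(3) | reverse | caesar(8) | reverse

Check, running the answer program on each example:
  "nrwkvjt" -> "hlqepdn" -> "hlq" -> "qlh" -> "ytp" -> "pty"
  "nwh" -> "hqb" -> "hqb" -> "bqh" -> "jyp" -> "pyj"
  "ucx" -> "owr" -> "owr" -> "rwo" -> "zew" -> "wez"
  "abrwndbndko" -> "uvlqhxvhxei" -> "uvl" -> "lvu" -> "tdc" -> "cdt"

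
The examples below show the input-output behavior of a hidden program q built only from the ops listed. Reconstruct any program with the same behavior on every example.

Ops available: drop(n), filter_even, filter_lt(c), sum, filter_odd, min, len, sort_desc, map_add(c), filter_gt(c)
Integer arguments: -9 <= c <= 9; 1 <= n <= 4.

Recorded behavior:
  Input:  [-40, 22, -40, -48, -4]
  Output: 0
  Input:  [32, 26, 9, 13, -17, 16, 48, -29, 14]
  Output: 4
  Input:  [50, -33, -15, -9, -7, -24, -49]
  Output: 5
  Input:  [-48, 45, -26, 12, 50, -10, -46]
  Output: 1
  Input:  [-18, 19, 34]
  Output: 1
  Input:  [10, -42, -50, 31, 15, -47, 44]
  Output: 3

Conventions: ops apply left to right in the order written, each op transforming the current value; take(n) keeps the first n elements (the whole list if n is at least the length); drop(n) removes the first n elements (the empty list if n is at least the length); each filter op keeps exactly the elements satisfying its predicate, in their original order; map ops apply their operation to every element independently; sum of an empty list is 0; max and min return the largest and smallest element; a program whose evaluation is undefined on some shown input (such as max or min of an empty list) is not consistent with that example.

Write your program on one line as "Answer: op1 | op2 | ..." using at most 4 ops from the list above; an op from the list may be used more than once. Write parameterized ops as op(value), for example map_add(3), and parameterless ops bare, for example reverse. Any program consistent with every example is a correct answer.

filter_odd | map_add(1) | len

Check, running the answer program on each example:
  [-40, 22, -40, -48, -4] -> [] -> [] -> 0
  [32, 26, 9, 13, -17, 16, 48, -29, 14] -> [9, 13, -17, -29] -> [10, 14, -16, -28] -> 4
  [50, -33, -15, -9, -7, -24, -49] -> [-33, -15, -9, -7, -49] -> [-32, -14, -8, -6, -48] -> 5
  [-48, 45, -26, 12, 50, -10, -46] -> [45] -> [46] -> 1
  [-18, 19, 34] -> [19] -> [20] -> 1
  [10, -42, -50, 31, 15, -47, 44] -> [31, 15, -47] -> [32, 16, -46] -> 3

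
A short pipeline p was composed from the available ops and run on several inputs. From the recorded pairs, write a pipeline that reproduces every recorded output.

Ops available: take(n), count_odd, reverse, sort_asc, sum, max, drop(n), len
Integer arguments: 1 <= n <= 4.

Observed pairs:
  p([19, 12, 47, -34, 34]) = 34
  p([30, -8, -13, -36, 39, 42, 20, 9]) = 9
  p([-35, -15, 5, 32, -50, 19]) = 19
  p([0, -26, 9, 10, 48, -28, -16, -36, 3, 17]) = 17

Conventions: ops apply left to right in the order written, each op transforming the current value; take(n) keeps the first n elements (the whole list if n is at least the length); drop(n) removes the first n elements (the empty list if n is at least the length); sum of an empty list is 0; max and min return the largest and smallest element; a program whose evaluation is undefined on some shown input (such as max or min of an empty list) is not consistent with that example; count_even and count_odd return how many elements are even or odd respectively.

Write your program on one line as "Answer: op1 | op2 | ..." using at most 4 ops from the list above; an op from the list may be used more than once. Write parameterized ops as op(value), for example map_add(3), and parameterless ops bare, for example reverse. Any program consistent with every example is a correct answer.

reverse | take(1) | sum

Check, running the answer program on each example:
  [19, 12, 47, -34, 34] -> [34, -34, 47, 12, 19] -> [34] -> 34
  [30, -8, -13, -36, 39, 42, 20, 9] -> [9, 20, 42, 39, -36, -13, -8, 30] -> [9] -> 9
  [-35, -15, 5, 32, -50, 19] -> [19, -50, 32, 5, -15, -35] -> [19] -> 19
  [0, -26, 9, 10, 48, -28, -16, -36, 3, 17] -> [17, 3, -36, -16, -28, 48, 10, 9, -26, 0] -> [17] -> 17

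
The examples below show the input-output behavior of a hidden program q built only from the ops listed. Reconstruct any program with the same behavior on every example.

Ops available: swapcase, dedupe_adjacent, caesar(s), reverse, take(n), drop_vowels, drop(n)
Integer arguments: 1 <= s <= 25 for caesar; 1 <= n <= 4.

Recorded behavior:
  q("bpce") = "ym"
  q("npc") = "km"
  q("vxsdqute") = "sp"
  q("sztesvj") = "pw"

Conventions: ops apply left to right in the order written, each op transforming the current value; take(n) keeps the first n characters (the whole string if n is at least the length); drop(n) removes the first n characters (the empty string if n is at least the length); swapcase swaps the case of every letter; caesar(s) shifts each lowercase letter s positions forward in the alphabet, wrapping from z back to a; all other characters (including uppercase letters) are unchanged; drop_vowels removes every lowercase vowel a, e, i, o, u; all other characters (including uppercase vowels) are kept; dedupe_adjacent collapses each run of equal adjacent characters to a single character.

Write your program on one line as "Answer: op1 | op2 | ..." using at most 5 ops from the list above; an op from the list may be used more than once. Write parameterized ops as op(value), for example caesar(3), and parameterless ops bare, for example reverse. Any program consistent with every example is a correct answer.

reverse | caesar(23) | reverse | drop_vowels | take(2)

Check, running the answer program on each example:
  "bpce" -> "ecpb" -> "bzmy" -> "ymzb" -> "ymzb" -> "ym"
  "npc" -> "cpn" -> "zmk" -> "kmz" -> "kmz" -> "km"
  "vxsdqute" -> "etuqdsxv" -> "bqrnapus" -> "supanrqb" -> "spnrqb" -> "sp"
  "sztesvj" -> "jvsetzs" -> "gspbqwp" -> "pwqbpsg" -> "pwqbpsg" -> "pw"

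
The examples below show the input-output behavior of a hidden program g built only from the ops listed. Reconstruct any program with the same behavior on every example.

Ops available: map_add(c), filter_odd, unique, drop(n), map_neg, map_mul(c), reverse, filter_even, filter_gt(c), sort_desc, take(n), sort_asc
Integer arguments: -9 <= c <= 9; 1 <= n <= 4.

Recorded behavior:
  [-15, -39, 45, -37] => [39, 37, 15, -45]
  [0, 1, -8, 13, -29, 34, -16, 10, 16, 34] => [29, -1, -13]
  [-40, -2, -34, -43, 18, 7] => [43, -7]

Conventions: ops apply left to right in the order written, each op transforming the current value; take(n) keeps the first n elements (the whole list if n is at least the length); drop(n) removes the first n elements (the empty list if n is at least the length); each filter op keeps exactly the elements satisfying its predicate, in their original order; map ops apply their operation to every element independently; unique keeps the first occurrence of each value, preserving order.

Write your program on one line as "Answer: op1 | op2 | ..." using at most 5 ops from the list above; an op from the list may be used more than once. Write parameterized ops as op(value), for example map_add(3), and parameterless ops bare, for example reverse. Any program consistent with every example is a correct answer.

unique | sort_asc | filter_odd | map_neg

Check, running the answer program on each example:
  [-15, -39, 45, -37] -> [-15, -39, 45, -37] -> [-39, -37, -15, 45] -> [-39, -37, -15, 45] -> [39, 37, 15, -45]
  [0, 1, -8, 13, -29, 34, -16, 10, 16, 34] -> [0, 1, -8, 13, -29, 34, -16, 10, 16] -> [-29, -16, -8, 0, 1, 10, 13, 16, 34] -> [-29, 1, 13] -> [29, -1, -13]
  [-40, -2, -34, -43, 18, 7] -> [-40, -2, -34, -43, 18, 7] -> [-43, -40, -34, -2, 7, 18] -> [-43, 7] -> [43, -7]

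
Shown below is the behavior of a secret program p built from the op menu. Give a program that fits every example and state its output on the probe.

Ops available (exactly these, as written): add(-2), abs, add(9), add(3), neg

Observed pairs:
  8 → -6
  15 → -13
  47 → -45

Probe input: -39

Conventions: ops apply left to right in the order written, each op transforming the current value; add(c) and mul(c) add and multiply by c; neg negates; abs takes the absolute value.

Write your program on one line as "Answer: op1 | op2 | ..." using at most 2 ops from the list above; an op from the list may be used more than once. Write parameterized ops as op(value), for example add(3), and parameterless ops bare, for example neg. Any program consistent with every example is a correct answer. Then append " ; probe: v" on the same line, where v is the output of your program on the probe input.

add(-2) | neg ; probe: 41

Check, running the answer program on each example:
  8 -> 6 -> -6
  15 -> 13 -> -13
  47 -> 45 -> -45
  probe: -39 -> -41 -> 41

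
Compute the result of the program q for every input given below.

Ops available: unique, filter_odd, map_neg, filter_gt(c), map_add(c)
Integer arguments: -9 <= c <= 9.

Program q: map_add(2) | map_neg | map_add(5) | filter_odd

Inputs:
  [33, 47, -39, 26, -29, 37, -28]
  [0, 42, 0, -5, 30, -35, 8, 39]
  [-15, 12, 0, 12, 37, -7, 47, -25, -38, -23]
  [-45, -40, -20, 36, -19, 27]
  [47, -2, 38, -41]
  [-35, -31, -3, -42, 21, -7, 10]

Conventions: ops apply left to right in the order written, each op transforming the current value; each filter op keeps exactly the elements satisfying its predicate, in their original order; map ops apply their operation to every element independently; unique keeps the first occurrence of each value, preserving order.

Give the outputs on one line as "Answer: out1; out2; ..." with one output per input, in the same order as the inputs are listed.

Execution, op by op:
  [33, 47, -39, 26, -29, 37, -28] -> [35, 49, -37, 28, -27, 39, -26] -> [-35, -49, 37, -28, 27, -39, 26] -> [-30, -44, 42, -23, 32, -34, 31] -> [-23, 31]
  [0, 42, 0, -5, 30, -35, 8, 39] -> [2, 44, 2, -3, 32, -33, 10, 41] -> [-2, -44, -2, 3, -32, 33, -10, -41] -> [3, -39, 3, 8, -27, 38, -5, -36] -> [3, -39, 3, -27, -5]
  [-15, 12, 0, 12, 37, -7, 47, -25, -38, -23] -> [-13, 14, 2, 14, 39, -5, 49, -23, -36, -21] -> [13, -14, -2, -14, -39, 5, -49, 23, 36, 21] -> [18, -9, 3, -9, -34, 10, -44, 28, 41, 26] -> [-9, 3, -9, 41]
  [-45, -40, -20, 36, -19, 27] -> [-43, -38, -18, 38, -17, 29] -> [43, 38, 18, -38, 17, -29] -> [48, 43, 23, -33, 22, -24] -> [43, 23, -33]
  [47, -2, 38, -41] -> [49, 0, 40, -39] -> [-49, 0, -40, 39] -> [-44, 5, -35, 44] -> [5, -35]
  [-35, -31, -3, -42, 21, -7, 10] -> [-33, -29, -1, -40, 23, -5, 12] -> [33, 29, 1, 40, -23, 5, -12] -> [38, 34, 6, 45, -18, 10, -7] -> [45, -7]

[-23, 31]; [3, -39, 3, -27, -5]; [-9, 3, -9, 41]; [43, 23, -33]; [5, -35]; [45, -7]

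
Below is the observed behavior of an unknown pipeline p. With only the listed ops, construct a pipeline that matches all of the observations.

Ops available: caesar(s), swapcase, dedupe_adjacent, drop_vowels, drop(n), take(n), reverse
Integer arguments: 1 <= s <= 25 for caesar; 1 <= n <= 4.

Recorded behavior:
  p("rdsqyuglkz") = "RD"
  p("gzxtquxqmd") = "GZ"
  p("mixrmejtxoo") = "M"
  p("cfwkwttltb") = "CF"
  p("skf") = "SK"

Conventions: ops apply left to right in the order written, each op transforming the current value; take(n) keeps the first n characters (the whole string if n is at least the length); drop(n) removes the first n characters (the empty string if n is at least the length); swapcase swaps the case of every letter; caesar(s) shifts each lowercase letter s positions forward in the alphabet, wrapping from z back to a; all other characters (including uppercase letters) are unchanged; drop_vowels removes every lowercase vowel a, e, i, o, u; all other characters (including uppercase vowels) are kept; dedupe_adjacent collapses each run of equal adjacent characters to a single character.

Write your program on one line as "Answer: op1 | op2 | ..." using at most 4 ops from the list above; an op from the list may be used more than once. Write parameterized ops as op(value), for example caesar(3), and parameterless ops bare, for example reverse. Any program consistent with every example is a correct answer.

take(2) | drop_vowels | swapcase

Check, running the answer program on each example:
  "rdsqyuglkz" -> "rd" -> "rd" -> "RD"
  "gzxtquxqmd" -> "gz" -> "gz" -> "GZ"
  "mixrmejtxoo" -> "mi" -> "m" -> "M"
  "cfwkwttltb" -> "cf" -> "cf" -> "CF"
  "skf" -> "sk" -> "sk" -> "SK"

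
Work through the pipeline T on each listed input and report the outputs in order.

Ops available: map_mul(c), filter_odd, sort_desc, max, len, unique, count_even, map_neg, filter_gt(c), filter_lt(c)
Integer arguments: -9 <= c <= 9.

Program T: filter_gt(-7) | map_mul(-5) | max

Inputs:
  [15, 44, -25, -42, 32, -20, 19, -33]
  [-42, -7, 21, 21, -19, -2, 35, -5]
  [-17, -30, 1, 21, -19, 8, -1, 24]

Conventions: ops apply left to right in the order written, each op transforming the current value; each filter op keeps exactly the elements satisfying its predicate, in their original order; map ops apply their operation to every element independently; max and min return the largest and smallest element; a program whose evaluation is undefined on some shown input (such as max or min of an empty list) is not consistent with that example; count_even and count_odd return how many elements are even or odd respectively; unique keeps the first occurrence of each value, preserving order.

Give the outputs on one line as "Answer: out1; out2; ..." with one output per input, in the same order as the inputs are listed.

-75; 25; 5

Execution, op by op:
  [15, 44, -25, -42, 32, -20, 19, -33] -> [15, 44, 32, 19] -> [-75, -220, -160, -95] -> -75
  [-42, -7, 21, 21, -19, -2, 35, -5] -> [21, 21, -2, 35, -5] -> [-105, -105, 10, -175, 25] -> 25
  [-17, -30, 1, 21, -19, 8, -1, 24] -> [1, 21, 8, -1, 24] -> [-5, -105, -40, 5, -120] -> 5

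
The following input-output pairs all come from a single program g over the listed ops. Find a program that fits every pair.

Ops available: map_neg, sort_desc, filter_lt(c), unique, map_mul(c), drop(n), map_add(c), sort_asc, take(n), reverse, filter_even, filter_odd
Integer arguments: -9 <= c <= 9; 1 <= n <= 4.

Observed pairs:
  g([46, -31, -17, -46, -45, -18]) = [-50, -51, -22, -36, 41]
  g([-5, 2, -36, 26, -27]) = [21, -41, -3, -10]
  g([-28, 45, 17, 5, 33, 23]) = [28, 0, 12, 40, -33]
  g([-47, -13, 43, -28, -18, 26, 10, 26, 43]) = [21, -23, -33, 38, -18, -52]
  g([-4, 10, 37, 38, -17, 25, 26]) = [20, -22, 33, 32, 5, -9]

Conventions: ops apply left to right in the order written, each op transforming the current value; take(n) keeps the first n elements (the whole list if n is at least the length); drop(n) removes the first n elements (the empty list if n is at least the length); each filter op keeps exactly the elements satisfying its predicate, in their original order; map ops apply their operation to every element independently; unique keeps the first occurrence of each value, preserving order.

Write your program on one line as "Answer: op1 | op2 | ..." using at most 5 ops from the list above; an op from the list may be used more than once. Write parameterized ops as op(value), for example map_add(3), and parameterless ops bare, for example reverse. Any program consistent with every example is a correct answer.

unique | reverse | drop(1) | map_add(-5)

Check, running the answer program on each example:
  [46, -31, -17, -46, -45, -18] -> [46, -31, -17, -46, -45, -18] -> [-18, -45, -46, -17, -31, 46] -> [-45, -46, -17, -31, 46] -> [-50, -51, -22, -36, 41]
  [-5, 2, -36, 26, -27] -> [-5, 2, -36, 26, -27] -> [-27, 26, -36, 2, -5] -> [26, -36, 2, -5] -> [21, -41, -3, -10]
  [-28, 45, 17, 5, 33, 23] -> [-28, 45, 17, 5, 33, 23] -> [23, 33, 5, 17, 45, -28] -> [33, 5, 17, 45, -28] -> [28, 0, 12, 40, -33]
  [-47, -13, 43, -28, -18, 26, 10, 26, 43] -> [-47, -13, 43, -28, -18, 26, 10] -> [10, 26, -18, -28, 43, -13, -47] -> [26, -18, -28, 43, -13, -47] -> [21, -23, -33, 38, -18, -52]
  [-4, 10, 37, 38, -17, 25, 26] -> [-4, 10, 37, 38, -17, 25, 26] -> [26, 25, -17, 38, 37, 10, -4] -> [25, -17, 38, 37, 10, -4] -> [20, -22, 33, 32, 5, -9]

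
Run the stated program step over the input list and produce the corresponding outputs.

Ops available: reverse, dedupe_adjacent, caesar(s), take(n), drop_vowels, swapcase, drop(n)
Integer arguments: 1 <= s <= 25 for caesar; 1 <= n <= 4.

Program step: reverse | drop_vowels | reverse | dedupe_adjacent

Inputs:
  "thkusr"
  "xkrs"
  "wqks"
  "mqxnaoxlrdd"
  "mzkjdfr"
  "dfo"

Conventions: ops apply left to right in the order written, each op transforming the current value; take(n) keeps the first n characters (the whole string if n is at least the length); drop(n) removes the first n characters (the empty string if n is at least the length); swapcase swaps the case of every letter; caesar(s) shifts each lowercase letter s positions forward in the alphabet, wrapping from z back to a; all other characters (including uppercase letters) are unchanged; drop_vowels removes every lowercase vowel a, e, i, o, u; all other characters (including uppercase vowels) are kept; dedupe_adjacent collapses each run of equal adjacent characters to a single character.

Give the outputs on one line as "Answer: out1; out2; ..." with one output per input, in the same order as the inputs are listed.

Execution, op by op:
  "thkusr" -> "rsukht" -> "rskht" -> "thksr" -> "thksr"
  "xkrs" -> "srkx" -> "srkx" -> "xkrs" -> "xkrs"
  "wqks" -> "skqw" -> "skqw" -> "wqks" -> "wqks"
  "mqxnaoxlrdd" -> "ddrlxoanxqm" -> "ddrlxnxqm" -> "mqxnxlrdd" -> "mqxnxlrd"
  "mzkjdfr" -> "rfdjkzm" -> "rfdjkzm" -> "mzkjdfr" -> "mzkjdfr"
  "dfo" -> "ofd" -> "fd" -> "df" -> "df"

"thksr"; "xkrs"; "wqks"; "mqxnxlrd"; "mzkjdfr"; "df"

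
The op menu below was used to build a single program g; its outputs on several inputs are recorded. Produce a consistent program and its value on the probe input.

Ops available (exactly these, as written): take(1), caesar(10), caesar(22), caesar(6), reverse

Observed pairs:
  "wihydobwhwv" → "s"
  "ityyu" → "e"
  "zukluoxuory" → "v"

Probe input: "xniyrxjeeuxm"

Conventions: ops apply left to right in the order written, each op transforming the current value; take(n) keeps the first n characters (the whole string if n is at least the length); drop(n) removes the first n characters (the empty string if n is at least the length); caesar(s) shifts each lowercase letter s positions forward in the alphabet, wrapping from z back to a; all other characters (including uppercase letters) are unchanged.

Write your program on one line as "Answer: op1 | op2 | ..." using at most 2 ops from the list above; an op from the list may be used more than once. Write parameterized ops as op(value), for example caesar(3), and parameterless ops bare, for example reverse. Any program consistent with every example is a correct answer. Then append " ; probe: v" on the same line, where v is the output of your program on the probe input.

take(1) | caesar(22) ; probe: "t"

Check, running the answer program on each example:
  "wihydobwhwv" -> "w" -> "s"
  "ityyu" -> "i" -> "e"
  "zukluoxuory" -> "z" -> "v"
  probe: "xniyrxjeeuxm" -> "x" -> "t"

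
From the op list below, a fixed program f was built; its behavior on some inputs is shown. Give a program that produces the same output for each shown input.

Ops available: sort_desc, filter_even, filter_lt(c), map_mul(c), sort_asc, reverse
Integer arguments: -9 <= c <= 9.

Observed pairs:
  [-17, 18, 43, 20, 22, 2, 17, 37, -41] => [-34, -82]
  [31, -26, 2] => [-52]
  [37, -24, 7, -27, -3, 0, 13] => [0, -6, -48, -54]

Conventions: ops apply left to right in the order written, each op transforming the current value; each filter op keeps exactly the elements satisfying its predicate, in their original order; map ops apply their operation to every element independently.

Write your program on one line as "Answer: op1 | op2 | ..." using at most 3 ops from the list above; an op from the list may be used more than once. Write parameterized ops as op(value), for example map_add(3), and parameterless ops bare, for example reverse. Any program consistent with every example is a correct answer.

filter_lt(2) | map_mul(2) | sort_desc

Check, running the answer program on each example:
  [-17, 18, 43, 20, 22, 2, 17, 37, -41] -> [-17, -41] -> [-34, -82] -> [-34, -82]
  [31, -26, 2] -> [-26] -> [-52] -> [-52]
  [37, -24, 7, -27, -3, 0, 13] -> [-24, -27, -3, 0] -> [-48, -54, -6, 0] -> [0, -6, -48, -54]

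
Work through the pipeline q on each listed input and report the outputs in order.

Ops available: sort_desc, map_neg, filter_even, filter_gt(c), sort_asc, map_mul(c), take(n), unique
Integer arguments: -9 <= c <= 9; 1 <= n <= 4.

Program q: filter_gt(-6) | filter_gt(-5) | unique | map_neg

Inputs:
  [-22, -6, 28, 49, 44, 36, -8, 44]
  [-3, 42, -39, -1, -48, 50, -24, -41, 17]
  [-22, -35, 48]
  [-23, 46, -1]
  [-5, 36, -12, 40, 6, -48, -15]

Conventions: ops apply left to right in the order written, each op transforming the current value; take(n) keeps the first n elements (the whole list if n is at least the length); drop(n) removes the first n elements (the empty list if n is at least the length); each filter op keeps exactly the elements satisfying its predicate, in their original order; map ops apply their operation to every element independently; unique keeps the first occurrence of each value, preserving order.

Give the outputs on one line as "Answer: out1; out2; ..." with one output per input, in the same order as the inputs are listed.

[-28, -49, -44, -36]; [3, -42, 1, -50, -17]; [-48]; [-46, 1]; [-36, -40, -6]

Execution, op by op:
  [-22, -6, 28, 49, 44, 36, -8, 44] -> [28, 49, 44, 36, 44] -> [28, 49, 44, 36, 44] -> [28, 49, 44, 36] -> [-28, -49, -44, -36]
  [-3, 42, -39, -1, -48, 50, -24, -41, 17] -> [-3, 42, -1, 50, 17] -> [-3, 42, -1, 50, 17] -> [-3, 42, -1, 50, 17] -> [3, -42, 1, -50, -17]
  [-22, -35, 48] -> [48] -> [48] -> [48] -> [-48]
  [-23, 46, -1] -> [46, -1] -> [46, -1] -> [46, -1] -> [-46, 1]
  [-5, 36, -12, 40, 6, -48, -15] -> [-5, 36, 40, 6] -> [36, 40, 6] -> [36, 40, 6] -> [-36, -40, -6]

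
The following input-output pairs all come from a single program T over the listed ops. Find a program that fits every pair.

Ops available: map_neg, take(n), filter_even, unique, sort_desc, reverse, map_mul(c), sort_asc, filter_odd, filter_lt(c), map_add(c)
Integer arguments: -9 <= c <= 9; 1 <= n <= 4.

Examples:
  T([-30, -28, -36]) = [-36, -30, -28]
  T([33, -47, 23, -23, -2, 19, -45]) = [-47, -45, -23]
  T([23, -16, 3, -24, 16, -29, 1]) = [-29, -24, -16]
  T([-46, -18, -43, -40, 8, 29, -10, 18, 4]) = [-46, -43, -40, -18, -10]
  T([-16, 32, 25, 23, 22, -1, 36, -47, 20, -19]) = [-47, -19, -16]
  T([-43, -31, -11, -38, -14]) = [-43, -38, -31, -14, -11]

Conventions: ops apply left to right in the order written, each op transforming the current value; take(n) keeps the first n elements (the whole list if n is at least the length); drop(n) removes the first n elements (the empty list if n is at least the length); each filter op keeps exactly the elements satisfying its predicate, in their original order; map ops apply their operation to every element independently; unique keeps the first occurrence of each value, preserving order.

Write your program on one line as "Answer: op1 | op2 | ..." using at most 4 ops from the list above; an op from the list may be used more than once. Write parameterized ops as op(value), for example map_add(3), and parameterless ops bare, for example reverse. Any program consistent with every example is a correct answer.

sort_desc | filter_lt(-6) | sort_asc

Check, running the answer program on each example:
  [-30, -28, -36] -> [-28, -30, -36] -> [-28, -30, -36] -> [-36, -30, -28]
  [33, -47, 23, -23, -2, 19, -45] -> [33, 23, 19, -2, -23, -45, -47] -> [-23, -45, -47] -> [-47, -45, -23]
  [23, -16, 3, -24, 16, -29, 1] -> [23, 16, 3, 1, -16, -24, -29] -> [-16, -24, -29] -> [-29, -24, -16]
  [-46, -18, -43, -40, 8, 29, -10, 18, 4] -> [29, 18, 8, 4, -10, -18, -40, -43, -46] -> [-10, -18, -40, -43, -46] -> [-46, -43, -40, -18, -10]
  [-16, 32, 25, 23, 22, -1, 36, -47, 20, -19] -> [36, 32, 25, 23, 22, 20, -1, -16, -19, -47] -> [-16, -19, -47] -> [-47, -19, -16]
  [-43, -31, -11, -38, -14] -> [-11, -14, -31, -38, -43] -> [-11, -14, -31, -38, -43] -> [-43, -38, -31, -14, -11]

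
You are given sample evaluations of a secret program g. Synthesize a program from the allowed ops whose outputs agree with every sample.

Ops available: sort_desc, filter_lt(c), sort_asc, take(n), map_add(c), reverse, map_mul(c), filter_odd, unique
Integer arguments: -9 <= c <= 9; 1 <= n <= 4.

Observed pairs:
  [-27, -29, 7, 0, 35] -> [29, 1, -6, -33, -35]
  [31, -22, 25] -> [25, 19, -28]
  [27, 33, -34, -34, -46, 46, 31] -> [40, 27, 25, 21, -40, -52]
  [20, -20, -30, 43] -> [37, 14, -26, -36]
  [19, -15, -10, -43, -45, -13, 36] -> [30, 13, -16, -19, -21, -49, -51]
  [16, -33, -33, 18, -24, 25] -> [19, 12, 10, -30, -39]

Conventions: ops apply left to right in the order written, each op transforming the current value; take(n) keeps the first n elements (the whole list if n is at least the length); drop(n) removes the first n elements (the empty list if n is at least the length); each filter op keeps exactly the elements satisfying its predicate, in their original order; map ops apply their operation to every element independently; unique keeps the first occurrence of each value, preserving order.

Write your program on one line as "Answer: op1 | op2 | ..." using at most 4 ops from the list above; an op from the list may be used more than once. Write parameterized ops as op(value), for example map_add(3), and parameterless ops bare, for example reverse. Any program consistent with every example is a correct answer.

map_add(-6) | sort_desc | unique

Check, running the answer program on each example:
  [-27, -29, 7, 0, 35] -> [-33, -35, 1, -6, 29] -> [29, 1, -6, -33, -35] -> [29, 1, -6, -33, -35]
  [31, -22, 25] -> [25, -28, 19] -> [25, 19, -28] -> [25, 19, -28]
  [27, 33, -34, -34, -46, 46, 31] -> [21, 27, -40, -40, -52, 40, 25] -> [40, 27, 25, 21, -40, -40, -52] -> [40, 27, 25, 21, -40, -52]
  [20, -20, -30, 43] -> [14, -26, -36, 37] -> [37, 14, -26, -36] -> [37, 14, -26, -36]
  [19, -15, -10, -43, -45, -13, 36] -> [13, -21, -16, -49, -51, -19, 30] -> [30, 13, -16, -19, -21, -49, -51] -> [30, 13, -16, -19, -21, -49, -51]
  [16, -33, -33, 18, -24, 25] -> [10, -39, -39, 12, -30, 19] -> [19, 12, 10, -30, -39, -39] -> [19, 12, 10, -30, -39]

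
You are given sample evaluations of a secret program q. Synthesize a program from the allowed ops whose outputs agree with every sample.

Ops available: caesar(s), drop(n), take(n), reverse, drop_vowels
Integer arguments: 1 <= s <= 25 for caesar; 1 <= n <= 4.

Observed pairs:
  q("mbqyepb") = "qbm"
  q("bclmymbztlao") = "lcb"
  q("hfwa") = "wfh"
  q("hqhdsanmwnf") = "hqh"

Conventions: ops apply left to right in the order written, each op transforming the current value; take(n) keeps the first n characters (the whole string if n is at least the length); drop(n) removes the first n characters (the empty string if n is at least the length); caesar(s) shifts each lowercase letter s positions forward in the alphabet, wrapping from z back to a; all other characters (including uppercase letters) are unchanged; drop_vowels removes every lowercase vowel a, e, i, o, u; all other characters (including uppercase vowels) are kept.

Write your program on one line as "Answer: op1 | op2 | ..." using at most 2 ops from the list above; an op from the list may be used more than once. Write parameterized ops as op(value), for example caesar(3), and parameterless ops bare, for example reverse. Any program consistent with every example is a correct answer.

take(3) | reverse

Check, running the answer program on each example:
  "mbqyepb" -> "mbq" -> "qbm"
  "bclmymbztlao" -> "bcl" -> "lcb"
  "hfwa" -> "hfw" -> "wfh"
  "hqhdsanmwnf" -> "hqh" -> "hqh"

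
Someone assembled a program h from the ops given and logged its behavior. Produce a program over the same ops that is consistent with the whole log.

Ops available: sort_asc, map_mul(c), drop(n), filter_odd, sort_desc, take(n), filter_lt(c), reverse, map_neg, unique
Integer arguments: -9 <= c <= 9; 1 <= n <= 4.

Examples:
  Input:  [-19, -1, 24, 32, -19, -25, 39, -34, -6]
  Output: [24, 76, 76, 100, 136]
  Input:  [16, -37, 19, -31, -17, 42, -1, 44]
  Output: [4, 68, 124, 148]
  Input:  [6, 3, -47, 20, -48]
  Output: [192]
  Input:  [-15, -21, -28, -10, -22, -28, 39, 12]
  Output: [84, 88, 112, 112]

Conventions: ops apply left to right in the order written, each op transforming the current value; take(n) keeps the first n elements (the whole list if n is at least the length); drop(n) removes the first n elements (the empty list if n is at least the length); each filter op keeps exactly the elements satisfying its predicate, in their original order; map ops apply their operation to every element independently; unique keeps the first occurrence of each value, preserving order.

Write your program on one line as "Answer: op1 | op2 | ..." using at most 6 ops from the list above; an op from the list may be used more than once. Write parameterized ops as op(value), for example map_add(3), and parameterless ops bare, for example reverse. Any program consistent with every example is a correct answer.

map_mul(4) | sort_desc | drop(3) | map_neg | drop(1)

Check, running the answer program on each example:
  [-19, -1, 24, 32, -19, -25, 39, -34, -6] -> [-76, -4, 96, 128, -76, -100, 156, -136, -24] -> [156, 128, 96, -4, -24, -76, -76, -100, -136] -> [-4, -24, -76, -76, -100, -136] -> [4, 24, 76, 76, 100, 136] -> [24, 76, 76, 100, 136]
  [16, -37, 19, -31, -17, 42, -1, 44] -> [64, -148, 76, -124, -68, 168, -4, 176] -> [176, 168, 76, 64, -4, -68, -124, -148] -> [64, -4, -68, -124, -148] -> [-64, 4, 68, 124, 148] -> [4, 68, 124, 148]
  [6, 3, -47, 20, -48] -> [24, 12, -188, 80, -192] -> [80, 24, 12, -188, -192] -> [-188, -192] -> [188, 192] -> [192]
  [-15, -21, -28, -10, -22, -28, 39, 12] -> [-60, -84, -112, -40, -88, -112, 156, 48] -> [156, 48, -40, -60, -84, -88, -112, -112] -> [-60, -84, -88, -112, -112] -> [60, 84, 88, 112, 112] -> [84, 88, 112, 112]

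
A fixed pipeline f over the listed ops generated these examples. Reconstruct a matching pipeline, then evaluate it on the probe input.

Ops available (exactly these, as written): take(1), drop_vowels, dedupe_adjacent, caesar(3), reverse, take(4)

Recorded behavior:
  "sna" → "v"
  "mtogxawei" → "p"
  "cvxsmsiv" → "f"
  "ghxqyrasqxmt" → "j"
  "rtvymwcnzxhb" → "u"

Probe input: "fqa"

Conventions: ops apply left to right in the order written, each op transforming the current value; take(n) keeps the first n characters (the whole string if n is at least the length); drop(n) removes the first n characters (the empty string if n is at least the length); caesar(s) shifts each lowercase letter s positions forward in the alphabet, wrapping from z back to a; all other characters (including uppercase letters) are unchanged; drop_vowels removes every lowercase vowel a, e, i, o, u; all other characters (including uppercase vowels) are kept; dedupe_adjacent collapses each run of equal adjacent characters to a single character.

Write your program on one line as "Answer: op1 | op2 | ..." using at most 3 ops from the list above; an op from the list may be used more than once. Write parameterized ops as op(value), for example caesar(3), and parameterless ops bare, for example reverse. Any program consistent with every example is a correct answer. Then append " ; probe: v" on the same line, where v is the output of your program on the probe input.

take(4) | take(1) | caesar(3) ; probe: "i"

Check, running the answer program on each example:
  "sna" -> "sna" -> "s" -> "v"
  "mtogxawei" -> "mtog" -> "m" -> "p"
  "cvxsmsiv" -> "cvxs" -> "c" -> "f"
  "ghxqyrasqxmt" -> "ghxq" -> "g" -> "j"
  "rtvymwcnzxhb" -> "rtvy" -> "r" -> "u"
  probe: "fqa" -> "fqa" -> "f" -> "i"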